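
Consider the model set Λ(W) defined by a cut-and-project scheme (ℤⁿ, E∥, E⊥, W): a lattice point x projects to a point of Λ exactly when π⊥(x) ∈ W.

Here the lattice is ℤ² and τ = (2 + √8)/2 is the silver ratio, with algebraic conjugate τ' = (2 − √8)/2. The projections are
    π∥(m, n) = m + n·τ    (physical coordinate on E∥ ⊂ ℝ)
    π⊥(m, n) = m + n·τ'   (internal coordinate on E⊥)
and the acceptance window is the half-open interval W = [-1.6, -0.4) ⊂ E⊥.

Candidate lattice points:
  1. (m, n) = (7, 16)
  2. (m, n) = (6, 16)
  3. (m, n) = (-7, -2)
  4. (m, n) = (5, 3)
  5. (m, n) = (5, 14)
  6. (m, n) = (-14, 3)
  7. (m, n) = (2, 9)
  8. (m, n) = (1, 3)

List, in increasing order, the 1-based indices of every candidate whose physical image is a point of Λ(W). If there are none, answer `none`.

Compute τ' = (2−√8)/2 = -0.41421, so π⊥(m,n) = m -0.41421·n.
candidate 1: (m,n)=(7,16) → π∥ = 7+16·τ ≈ 45.62742, π⊥ = 7+16·τ' ≈ 0.37258 ∉ [-1.6, -0.4) ⇒ out
candidate 2: (m,n)=(6,16) → π∥ = 6+16·τ ≈ 44.62742, π⊥ = 6+16·τ' ≈ -0.62742 ∈ [-1.6, -0.4) ⇒ IN Λ
candidate 3: (m,n)=(-7,-2) → π∥ = -7-2·τ ≈ -11.82843, π⊥ = -7-2·τ' ≈ -6.17157 ∉ [-1.6, -0.4) ⇒ out
candidate 4: (m,n)=(5,3) → π∥ = 5+3·τ ≈ 12.24264, π⊥ = 5+3·τ' ≈ 3.75736 ∉ [-1.6, -0.4) ⇒ out
candidate 5: (m,n)=(5,14) → π∥ = 5+14·τ ≈ 38.79899, π⊥ = 5+14·τ' ≈ -0.79899 ∈ [-1.6, -0.4) ⇒ IN Λ
candidate 6: (m,n)=(-14,3) → π∥ = -14+3·τ ≈ -6.75736, π⊥ = -14+3·τ' ≈ -15.24264 ∉ [-1.6, -0.4) ⇒ out
candidate 7: (m,n)=(2,9) → π∥ = 2+9·τ ≈ 23.72792, π⊥ = 2+9·τ' ≈ -1.72792 ∉ [-1.6, -0.4) ⇒ out
candidate 8: (m,n)=(1,3) → π∥ = 1+3·τ ≈ 8.24264, π⊥ = 1+3·τ' ≈ -0.24264 ∉ [-1.6, -0.4) ⇒ out

2, 5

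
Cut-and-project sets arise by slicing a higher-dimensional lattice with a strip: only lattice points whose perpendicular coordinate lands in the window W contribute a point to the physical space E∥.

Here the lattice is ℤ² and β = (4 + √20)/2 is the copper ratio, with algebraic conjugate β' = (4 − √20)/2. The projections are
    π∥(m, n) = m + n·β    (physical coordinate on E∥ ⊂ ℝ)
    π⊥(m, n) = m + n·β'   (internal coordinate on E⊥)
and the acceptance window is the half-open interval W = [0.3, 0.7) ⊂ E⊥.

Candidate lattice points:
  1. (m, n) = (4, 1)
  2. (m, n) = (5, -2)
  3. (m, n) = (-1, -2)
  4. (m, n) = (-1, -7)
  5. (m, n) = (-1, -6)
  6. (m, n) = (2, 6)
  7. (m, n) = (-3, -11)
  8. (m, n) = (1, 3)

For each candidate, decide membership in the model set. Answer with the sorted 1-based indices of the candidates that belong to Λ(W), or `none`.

4, 5, 6

Numerically β ≈ 4.2361 and β' = −1/β ≈ -0.2361.
[1] lift (4,1): star map gives 3.7639; window check 0.3 ≤ 3.7639 < 0.7 is false → out
[2] lift (5,-2): star map gives 5.4721; window check 0.3 ≤ 5.4721 < 0.7 is false → out
[3] lift (-1,-2): star map gives -0.5279; window check 0.3 ≤ -0.5279 < 0.7 is false → out
[4] lift (-1,-7): star map gives 0.6525; window check 0.3 ≤ 0.6525 < 0.7 is true → IN Λ
[5] lift (-1,-6): star map gives 0.4164; window check 0.3 ≤ 0.4164 < 0.7 is true → IN Λ
[6] lift (2,6): star map gives 0.5836; window check 0.3 ≤ 0.5836 < 0.7 is true → IN Λ
[7] lift (-3,-11): star map gives -0.4033; window check 0.3 ≤ -0.4033 < 0.7 is false → out
[8] lift (1,3): star map gives 0.2918; window check 0.3 ≤ 0.2918 < 0.7 is false → out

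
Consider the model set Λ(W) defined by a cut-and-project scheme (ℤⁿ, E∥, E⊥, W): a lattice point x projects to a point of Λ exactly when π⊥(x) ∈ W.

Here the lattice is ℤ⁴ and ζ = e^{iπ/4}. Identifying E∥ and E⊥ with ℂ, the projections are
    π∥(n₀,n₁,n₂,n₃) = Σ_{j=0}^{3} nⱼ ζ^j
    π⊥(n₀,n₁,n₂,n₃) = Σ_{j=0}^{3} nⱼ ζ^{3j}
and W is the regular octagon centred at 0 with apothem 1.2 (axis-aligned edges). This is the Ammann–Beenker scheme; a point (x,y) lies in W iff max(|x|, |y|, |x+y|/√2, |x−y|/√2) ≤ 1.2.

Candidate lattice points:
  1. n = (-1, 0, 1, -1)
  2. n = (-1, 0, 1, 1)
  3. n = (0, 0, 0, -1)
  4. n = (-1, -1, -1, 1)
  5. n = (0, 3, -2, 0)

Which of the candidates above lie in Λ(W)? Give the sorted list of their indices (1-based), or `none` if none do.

Internal map: ζ^{3j} for j=0..3 gives (1,0), (−√2/2,√2/2), (0,−1), (√2/2,√2/2).
candidate 1: n = (-1, 0, 1, -1) → π⊥ ≈ (-1.707107, -1.707107); max(|x|,|y|,|x±y|/√2) = 2.414214 > 1.2 ⇒ ∉ W
candidate 2: n = (-1, 0, 1, 1) → π⊥ ≈ (-0.292893, -0.292893); max(|x|,|y|,|x±y|/√2) = 0.414214 ≤ 1.2 ⇒ ∈ W
candidate 3: n = (0, 0, 0, -1) → π⊥ ≈ (-0.707107, -0.707107); max(|x|,|y|,|x±y|/√2) = 1.000000 ≤ 1.2 ⇒ ∈ W
candidate 4: n = (-1, -1, -1, 1) → π⊥ ≈ (+0.414214, +1.000000); max(|x|,|y|,|x±y|/√2) = 1.000000 ≤ 1.2 ⇒ ∈ W
candidate 5: n = (0, 3, -2, 0) → π⊥ ≈ (-2.121320, +4.121320); max(|x|,|y|,|x±y|/√2) = 4.414214 > 1.2 ⇒ ∉ W

2, 3, 4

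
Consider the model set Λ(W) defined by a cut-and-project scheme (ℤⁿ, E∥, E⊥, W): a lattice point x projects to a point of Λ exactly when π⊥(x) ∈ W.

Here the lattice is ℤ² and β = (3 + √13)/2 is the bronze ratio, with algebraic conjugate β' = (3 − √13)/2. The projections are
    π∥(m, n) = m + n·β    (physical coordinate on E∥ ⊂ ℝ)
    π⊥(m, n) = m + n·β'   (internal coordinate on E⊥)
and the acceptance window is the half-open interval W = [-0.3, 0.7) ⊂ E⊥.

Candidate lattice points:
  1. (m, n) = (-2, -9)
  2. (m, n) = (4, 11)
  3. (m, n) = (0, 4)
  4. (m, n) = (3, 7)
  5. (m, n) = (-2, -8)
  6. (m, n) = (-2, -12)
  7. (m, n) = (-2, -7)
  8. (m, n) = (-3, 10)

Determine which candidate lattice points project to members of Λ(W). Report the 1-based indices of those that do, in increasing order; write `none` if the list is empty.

Numerically β ≈ 3.30278 and β' = −1/β ≈ -0.30278.
[1] lift (-2,-9): star map gives 0.72498; window check -0.3 ≤ 0.72498 < 0.7 is false → out
[2] lift (4,11): star map gives 0.66947; window check -0.3 ≤ 0.66947 < 0.7 is true → IN Λ
[3] lift (0,4): star map gives -1.21110; window check -0.3 ≤ -1.21110 < 0.7 is false → out
[4] lift (3,7): star map gives 0.88057; window check -0.3 ≤ 0.88057 < 0.7 is false → out
[5] lift (-2,-8): star map gives 0.42221; window check -0.3 ≤ 0.42221 < 0.7 is true → IN Λ
[6] lift (-2,-12): star map gives 1.63331; window check -0.3 ≤ 1.63331 < 0.7 is false → out
[7] lift (-2,-7): star map gives 0.11943; window check -0.3 ≤ 0.11943 < 0.7 is true → IN Λ
[8] lift (-3,10): star map gives -6.02776; window check -0.3 ≤ -6.02776 < 0.7 is false → out

2, 5, 7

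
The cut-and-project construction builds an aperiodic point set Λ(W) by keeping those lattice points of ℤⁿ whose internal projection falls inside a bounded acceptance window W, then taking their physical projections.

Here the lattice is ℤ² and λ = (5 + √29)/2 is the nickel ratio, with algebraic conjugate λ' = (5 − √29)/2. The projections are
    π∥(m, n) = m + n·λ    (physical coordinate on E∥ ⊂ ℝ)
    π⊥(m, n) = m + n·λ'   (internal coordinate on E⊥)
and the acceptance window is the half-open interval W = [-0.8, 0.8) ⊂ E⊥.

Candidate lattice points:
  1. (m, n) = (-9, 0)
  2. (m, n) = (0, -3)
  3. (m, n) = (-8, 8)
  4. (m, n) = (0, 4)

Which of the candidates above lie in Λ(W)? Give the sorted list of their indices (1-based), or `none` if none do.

Numerically λ ≈ 5.1926 and λ' = −1/λ ≈ -0.1926.
candidate 1: (m,n)=(-9,0) → π∥ = -9+0·λ ≈ -9.0000, π⊥ = -9+0·λ' ≈ -9.0000 ∉ [-0.8, 0.8) ⇒ out
candidate 2: (m,n)=(0,-3) → π∥ = 0-3·λ ≈ -15.5777, π⊥ = 0-3·λ' ≈ 0.5777 ∈ [-0.8, 0.8) ⇒ IN Λ
candidate 3: (m,n)=(-8,8) → π∥ = -8+8·λ ≈ 33.5407, π⊥ = -8+8·λ' ≈ -9.5407 ∉ [-0.8, 0.8) ⇒ out
candidate 4: (m,n)=(0,4) → π∥ = 0+4·λ ≈ 20.7703, π⊥ = 0+4·λ' ≈ -0.7703 ∈ [-0.8, 0.8) ⇒ IN Λ

2, 4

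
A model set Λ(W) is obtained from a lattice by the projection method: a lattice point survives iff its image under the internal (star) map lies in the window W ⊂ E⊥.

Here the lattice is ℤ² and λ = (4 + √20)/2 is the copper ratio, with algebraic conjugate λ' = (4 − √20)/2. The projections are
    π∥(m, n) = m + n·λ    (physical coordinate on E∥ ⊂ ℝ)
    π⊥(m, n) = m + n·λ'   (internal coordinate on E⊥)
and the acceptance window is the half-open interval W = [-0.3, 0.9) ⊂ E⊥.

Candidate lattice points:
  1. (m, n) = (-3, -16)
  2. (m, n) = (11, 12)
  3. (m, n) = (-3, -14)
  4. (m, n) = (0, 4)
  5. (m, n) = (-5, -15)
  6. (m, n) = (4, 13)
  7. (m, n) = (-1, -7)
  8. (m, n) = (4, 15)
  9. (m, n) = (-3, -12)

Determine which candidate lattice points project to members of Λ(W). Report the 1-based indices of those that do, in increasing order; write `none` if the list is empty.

1, 3, 7, 8, 9

Compute λ' = (4−√20)/2 = -0.2361, so π⊥(m,n) = m -0.2361·n.
candidate 1: (m,n)=(-3,-16) → π∥ = -3-16·λ ≈ -70.7771, π⊥ = -3-16·λ' ≈ 0.7771 ∈ [-0.3, 0.9) ⇒ IN Λ
candidate 2: (m,n)=(11,12) → π∥ = 11+12·λ ≈ 61.8328, π⊥ = 11+12·λ' ≈ 8.1672 ∉ [-0.3, 0.9) ⇒ out
candidate 3: (m,n)=(-3,-14) → π∥ = -3-14·λ ≈ -62.3050, π⊥ = -3-14·λ' ≈ 0.3050 ∈ [-0.3, 0.9) ⇒ IN Λ
candidate 4: (m,n)=(0,4) → π∥ = 0+4·λ ≈ 16.9443, π⊥ = 0+4·λ' ≈ -0.9443 ∉ [-0.3, 0.9) ⇒ out
candidate 5: (m,n)=(-5,-15) → π∥ = -5-15·λ ≈ -68.5410, π⊥ = -5-15·λ' ≈ -1.4590 ∉ [-0.3, 0.9) ⇒ out
candidate 6: (m,n)=(4,13) → π∥ = 4+13·λ ≈ 59.0689, π⊥ = 4+13·λ' ≈ 0.9311 ∉ [-0.3, 0.9) ⇒ out
candidate 7: (m,n)=(-1,-7) → π∥ = -1-7·λ ≈ -30.6525, π⊥ = -1-7·λ' ≈ 0.6525 ∈ [-0.3, 0.9) ⇒ IN Λ
candidate 8: (m,n)=(4,15) → π∥ = 4+15·λ ≈ 67.5410, π⊥ = 4+15·λ' ≈ 0.4590 ∈ [-0.3, 0.9) ⇒ IN Λ
candidate 9: (m,n)=(-3,-12) → π∥ = -3-12·λ ≈ -53.8328, π⊥ = -3-12·λ' ≈ -0.1672 ∈ [-0.3, 0.9) ⇒ IN Λ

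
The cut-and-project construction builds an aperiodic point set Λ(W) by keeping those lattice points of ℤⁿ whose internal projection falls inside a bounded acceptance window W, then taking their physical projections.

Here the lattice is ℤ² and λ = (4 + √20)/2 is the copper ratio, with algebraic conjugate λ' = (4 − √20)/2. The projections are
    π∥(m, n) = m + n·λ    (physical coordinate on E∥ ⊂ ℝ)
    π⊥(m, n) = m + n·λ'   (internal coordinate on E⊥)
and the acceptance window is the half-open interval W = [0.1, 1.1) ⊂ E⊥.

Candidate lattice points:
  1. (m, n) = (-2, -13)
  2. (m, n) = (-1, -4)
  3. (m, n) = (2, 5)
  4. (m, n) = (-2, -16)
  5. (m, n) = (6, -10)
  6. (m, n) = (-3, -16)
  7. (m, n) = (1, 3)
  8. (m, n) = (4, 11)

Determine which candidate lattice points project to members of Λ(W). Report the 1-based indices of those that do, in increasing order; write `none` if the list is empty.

1, 3, 6, 7

λ' = (4−√20)/2 ≈ -0.2361.
#1 (-2,-13): internal coord -2 + (-13)·λ' = +1.0689; +1.0689 ∈ [0.1, 1.1) → IN Λ
#2 (-1,-4): internal coord -1 + (-4)·λ' = -0.0557; -0.0557 ∉ [0.1, 1.1) → out
#3 (2,5): internal coord 2 + (5)·λ' = +0.8197; +0.8197 ∈ [0.1, 1.1) → IN Λ
#4 (-2,-16): internal coord -2 + (-16)·λ' = +1.7771; +1.7771 ∉ [0.1, 1.1) → out
#5 (6,-10): internal coord 6 + (-10)·λ' = +8.3607; +8.3607 ∉ [0.1, 1.1) → out
#6 (-3,-16): internal coord -3 + (-16)·λ' = +0.7771; +0.7771 ∈ [0.1, 1.1) → IN Λ
#7 (1,3): internal coord 1 + (3)·λ' = +0.2918; +0.2918 ∈ [0.1, 1.1) → IN Λ
#8 (4,11): internal coord 4 + (11)·λ' = +1.4033; +1.4033 ∉ [0.1, 1.1) → out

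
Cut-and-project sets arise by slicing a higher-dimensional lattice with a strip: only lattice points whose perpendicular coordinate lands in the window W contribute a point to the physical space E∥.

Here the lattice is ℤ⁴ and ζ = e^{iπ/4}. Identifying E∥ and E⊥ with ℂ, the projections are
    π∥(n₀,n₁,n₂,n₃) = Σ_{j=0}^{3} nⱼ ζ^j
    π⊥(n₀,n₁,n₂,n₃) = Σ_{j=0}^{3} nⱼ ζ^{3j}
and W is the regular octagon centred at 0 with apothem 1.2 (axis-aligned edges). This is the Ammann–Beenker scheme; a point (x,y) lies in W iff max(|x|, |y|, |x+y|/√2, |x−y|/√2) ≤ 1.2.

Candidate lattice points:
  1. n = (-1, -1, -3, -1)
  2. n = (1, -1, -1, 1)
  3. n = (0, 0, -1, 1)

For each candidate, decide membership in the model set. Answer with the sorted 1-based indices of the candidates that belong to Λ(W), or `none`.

With ζ = e^{iπ/4} the internal vectors are ζ^0,ζ^3,ζ^6,ζ^9.
#1 (-1, -1, -3, -1): internal (-1.0000, 1.5858); octagon support 1.8284 vs apothem 1.2 → ∉ W
#2 (1, -1, -1, 1): internal (2.4142, 1.0000); octagon support 2.4142 vs apothem 1.2 → ∉ W
#3 (0, 0, -1, 1): internal (0.7071, 1.7071); octagon support 1.7071 vs apothem 1.2 → ∉ W

none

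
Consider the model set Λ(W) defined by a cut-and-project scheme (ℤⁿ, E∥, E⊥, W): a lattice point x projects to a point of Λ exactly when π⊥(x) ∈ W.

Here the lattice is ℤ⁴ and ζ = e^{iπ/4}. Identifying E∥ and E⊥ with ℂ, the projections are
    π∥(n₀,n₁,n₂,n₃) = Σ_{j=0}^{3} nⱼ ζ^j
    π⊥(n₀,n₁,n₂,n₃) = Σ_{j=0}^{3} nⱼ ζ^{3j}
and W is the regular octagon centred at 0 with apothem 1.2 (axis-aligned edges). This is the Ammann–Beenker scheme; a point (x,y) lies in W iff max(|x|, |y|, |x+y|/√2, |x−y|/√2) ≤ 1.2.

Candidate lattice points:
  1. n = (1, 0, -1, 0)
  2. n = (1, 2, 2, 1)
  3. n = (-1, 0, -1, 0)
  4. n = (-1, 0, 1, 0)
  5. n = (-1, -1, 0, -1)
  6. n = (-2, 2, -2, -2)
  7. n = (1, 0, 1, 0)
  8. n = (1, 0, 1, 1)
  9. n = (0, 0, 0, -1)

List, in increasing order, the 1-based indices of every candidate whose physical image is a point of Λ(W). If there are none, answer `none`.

With ζ = e^{iπ/4} the internal vectors are ζ^0,ζ^3,ζ^6,ζ^9.
#1 (1, 0, -1, 0): internal (1.00000, 1.00000); octagon support 1.41421 vs apothem 1.2 → ∉ W
#2 (1, 2, 2, 1): internal (0.29289, 0.12132); octagon support 0.29289 vs apothem 1.2 → ∈ W
#3 (-1, 0, -1, 0): internal (-1.00000, 1.00000); octagon support 1.41421 vs apothem 1.2 → ∉ W
#4 (-1, 0, 1, 0): internal (-1.00000, -1.00000); octagon support 1.41421 vs apothem 1.2 → ∉ W
#5 (-1, -1, 0, -1): internal (-1.00000, -1.41421); octagon support 1.70711 vs apothem 1.2 → ∉ W
#6 (-2, 2, -2, -2): internal (-4.82843, 2.00000); octagon support 4.82843 vs apothem 1.2 → ∉ W
#7 (1, 0, 1, 0): internal (1.00000, -1.00000); octagon support 1.41421 vs apothem 1.2 → ∉ W
#8 (1, 0, 1, 1): internal (1.70711, -0.29289); octagon support 1.70711 vs apothem 1.2 → ∉ W
#9 (0, 0, 0, -1): internal (-0.70711, -0.70711); octagon support 1.00000 vs apothem 1.2 → ∈ W

2, 9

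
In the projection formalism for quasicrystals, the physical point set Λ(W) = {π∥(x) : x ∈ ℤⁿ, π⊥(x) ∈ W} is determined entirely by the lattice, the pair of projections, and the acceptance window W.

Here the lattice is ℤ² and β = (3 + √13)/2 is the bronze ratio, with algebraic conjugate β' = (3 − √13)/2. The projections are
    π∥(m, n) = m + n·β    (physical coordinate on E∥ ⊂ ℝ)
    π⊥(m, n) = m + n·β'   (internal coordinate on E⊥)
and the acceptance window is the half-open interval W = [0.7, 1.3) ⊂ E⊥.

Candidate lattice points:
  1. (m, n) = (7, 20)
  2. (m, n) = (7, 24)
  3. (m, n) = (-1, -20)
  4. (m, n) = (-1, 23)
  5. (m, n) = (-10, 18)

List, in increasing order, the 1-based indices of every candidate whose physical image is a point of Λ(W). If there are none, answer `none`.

β' = (3−√13)/2 ≈ -0.30278.
[1] lift (7,20): star map gives 0.94449; window check 0.7 ≤ 0.94449 < 1.3 is true → IN Λ
[2] lift (7,24): star map gives -0.26662; window check 0.7 ≤ -0.26662 < 1.3 is false → out
[3] lift (-1,-20): star map gives 5.05551; window check 0.7 ≤ 5.05551 < 1.3 is false → out
[4] lift (-1,23): star map gives -7.96384; window check 0.7 ≤ -7.96384 < 1.3 is false → out
[5] lift (-10,18): star map gives -15.44996; window check 0.7 ≤ -15.44996 < 1.3 is false → out

1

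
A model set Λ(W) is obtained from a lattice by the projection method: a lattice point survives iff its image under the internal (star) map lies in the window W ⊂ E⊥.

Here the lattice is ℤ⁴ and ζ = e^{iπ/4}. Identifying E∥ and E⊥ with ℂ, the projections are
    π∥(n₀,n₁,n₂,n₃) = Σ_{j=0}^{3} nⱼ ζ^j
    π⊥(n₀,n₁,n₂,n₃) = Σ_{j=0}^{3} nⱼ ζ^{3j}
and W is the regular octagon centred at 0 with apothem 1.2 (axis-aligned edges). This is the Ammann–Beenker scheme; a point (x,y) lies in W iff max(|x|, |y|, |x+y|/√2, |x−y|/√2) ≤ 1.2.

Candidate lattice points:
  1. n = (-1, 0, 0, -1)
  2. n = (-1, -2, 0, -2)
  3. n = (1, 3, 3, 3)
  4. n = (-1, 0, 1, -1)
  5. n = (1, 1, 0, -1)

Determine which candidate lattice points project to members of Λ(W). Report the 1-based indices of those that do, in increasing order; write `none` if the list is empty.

5

Internal map: ζ^{3j} for j=0..3 gives (1,0), (−√2/2,√2/2), (0,−1), (√2/2,√2/2).
candidate 1: n = (-1, 0, 0, -1) → π⊥ ≈ (-1.70711, -0.70711); max(|x|,|y|,|x±y|/√2) = 1.70711 > 1.2 ⇒ ∉ W
candidate 2: n = (-1, -2, 0, -2) → π⊥ ≈ (-1.00000, -2.82843); max(|x|,|y|,|x±y|/√2) = 2.82843 > 1.2 ⇒ ∉ W
candidate 3: n = (1, 3, 3, 3) → π⊥ ≈ (+1.00000, +1.24264); max(|x|,|y|,|x±y|/√2) = 1.58579 > 1.2 ⇒ ∉ W
candidate 4: n = (-1, 0, 1, -1) → π⊥ ≈ (-1.70711, -1.70711); max(|x|,|y|,|x±y|/√2) = 2.41421 > 1.2 ⇒ ∉ W
candidate 5: n = (1, 1, 0, -1) → π⊥ ≈ (-0.41421, +0.00000); max(|x|,|y|,|x±y|/√2) = 0.41421 ≤ 1.2 ⇒ ∈ W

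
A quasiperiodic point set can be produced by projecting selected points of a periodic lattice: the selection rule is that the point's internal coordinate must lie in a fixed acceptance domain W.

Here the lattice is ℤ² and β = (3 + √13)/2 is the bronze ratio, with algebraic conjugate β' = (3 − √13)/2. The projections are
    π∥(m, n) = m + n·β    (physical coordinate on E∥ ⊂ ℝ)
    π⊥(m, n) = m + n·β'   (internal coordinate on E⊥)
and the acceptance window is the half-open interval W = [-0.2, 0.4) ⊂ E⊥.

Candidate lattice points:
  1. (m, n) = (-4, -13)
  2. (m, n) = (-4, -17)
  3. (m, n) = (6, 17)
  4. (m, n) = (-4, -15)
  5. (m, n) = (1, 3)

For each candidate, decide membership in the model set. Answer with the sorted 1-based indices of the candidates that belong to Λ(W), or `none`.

Numerically β ≈ 3.3028 and β' = −1/β ≈ -0.3028.
#1 (-4,-13): internal coord -4 + (-13)·β' = -0.0639; -0.0639 ∈ [-0.2, 0.4) → IN Λ
#2 (-4,-17): internal coord -4 + (-17)·β' = +1.1472; +1.1472 ∉ [-0.2, 0.4) → out
#3 (6,17): internal coord 6 + (17)·β' = +0.8528; +0.8528 ∉ [-0.2, 0.4) → out
#4 (-4,-15): internal coord -4 + (-15)·β' = +0.5416; +0.5416 ∉ [-0.2, 0.4) → out
#5 (1,3): internal coord 1 + (3)·β' = +0.0917; +0.0917 ∈ [-0.2, 0.4) → IN Λ

1, 5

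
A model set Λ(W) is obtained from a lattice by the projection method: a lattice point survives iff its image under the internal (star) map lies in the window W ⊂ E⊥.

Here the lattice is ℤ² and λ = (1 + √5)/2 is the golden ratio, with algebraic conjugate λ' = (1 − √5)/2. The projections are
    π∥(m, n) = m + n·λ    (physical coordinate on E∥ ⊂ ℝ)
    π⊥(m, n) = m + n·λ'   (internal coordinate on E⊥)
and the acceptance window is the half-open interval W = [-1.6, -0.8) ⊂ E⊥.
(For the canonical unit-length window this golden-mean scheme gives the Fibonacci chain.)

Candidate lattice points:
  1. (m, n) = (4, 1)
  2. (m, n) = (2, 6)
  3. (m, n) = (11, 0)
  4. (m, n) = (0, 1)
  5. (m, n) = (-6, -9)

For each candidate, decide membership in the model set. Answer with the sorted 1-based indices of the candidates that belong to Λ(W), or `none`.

Compute λ' = (1−√5)/2 = -0.618034, so π⊥(m,n) = m -0.618034·n.
candidate 1: (m,n)=(4,1) → π∥ = 4+1·λ ≈ 5.618034, π⊥ = 4+1·λ' ≈ 3.381966 ∉ [-1.6, -0.8) ⇒ out
candidate 2: (m,n)=(2,6) → π∥ = 2+6·λ ≈ 11.708204, π⊥ = 2+6·λ' ≈ -1.708204 ∉ [-1.6, -0.8) ⇒ out
candidate 3: (m,n)=(11,0) → π∥ = 11+0·λ ≈ 11.000000, π⊥ = 11+0·λ' ≈ 11.000000 ∉ [-1.6, -0.8) ⇒ out
candidate 4: (m,n)=(0,1) → π∥ = 0+1·λ ≈ 1.618034, π⊥ = 0+1·λ' ≈ -0.618034 ∉ [-1.6, -0.8) ⇒ out
candidate 5: (m,n)=(-6,-9) → π∥ = -6-9·λ ≈ -20.562306, π⊥ = -6-9·λ' ≈ -0.437694 ∉ [-1.6, -0.8) ⇒ out

none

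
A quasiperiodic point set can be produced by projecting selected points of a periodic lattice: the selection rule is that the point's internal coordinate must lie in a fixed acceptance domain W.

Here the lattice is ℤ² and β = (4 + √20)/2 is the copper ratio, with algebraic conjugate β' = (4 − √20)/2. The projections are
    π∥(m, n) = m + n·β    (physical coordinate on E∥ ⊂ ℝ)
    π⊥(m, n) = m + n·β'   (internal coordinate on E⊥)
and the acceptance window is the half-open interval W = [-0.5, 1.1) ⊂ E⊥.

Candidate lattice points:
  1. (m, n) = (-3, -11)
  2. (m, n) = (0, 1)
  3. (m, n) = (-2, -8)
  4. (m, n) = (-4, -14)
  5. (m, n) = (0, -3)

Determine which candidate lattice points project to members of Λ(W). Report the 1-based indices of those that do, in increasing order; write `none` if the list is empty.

β' = (4−√20)/2 ≈ -0.236068.
[1] lift (-3,-11): star map gives -0.403252; window check -0.5 ≤ -0.403252 < 1.1 is true → IN Λ
[2] lift (0,1): star map gives -0.236068; window check -0.5 ≤ -0.236068 < 1.1 is true → IN Λ
[3] lift (-2,-8): star map gives -0.111456; window check -0.5 ≤ -0.111456 < 1.1 is true → IN Λ
[4] lift (-4,-14): star map gives -0.695048; window check -0.5 ≤ -0.695048 < 1.1 is false → out
[5] lift (0,-3): star map gives 0.708204; window check -0.5 ≤ 0.708204 < 1.1 is true → IN Λ

1, 2, 3, 5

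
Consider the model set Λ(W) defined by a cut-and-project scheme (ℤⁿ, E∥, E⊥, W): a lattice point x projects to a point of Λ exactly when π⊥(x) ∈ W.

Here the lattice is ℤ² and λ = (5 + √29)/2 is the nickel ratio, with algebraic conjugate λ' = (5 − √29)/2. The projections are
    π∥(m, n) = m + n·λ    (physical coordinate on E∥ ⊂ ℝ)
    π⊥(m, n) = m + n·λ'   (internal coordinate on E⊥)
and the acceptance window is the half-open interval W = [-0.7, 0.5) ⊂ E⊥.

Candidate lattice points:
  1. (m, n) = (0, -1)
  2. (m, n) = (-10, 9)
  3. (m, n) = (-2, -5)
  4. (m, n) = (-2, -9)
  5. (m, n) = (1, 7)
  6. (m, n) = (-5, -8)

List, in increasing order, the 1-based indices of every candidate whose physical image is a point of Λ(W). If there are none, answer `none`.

1, 4, 5

Numerically λ ≈ 5.1926 and λ' = −1/λ ≈ -0.1926.
candidate 1: (m,n)=(0,-1) → π∥ = 0-1·λ ≈ -5.1926, π⊥ = 0-1·λ' ≈ 0.1926 ∈ [-0.7, 0.5) ⇒ IN Λ
candidate 2: (m,n)=(-10,9) → π∥ = -10+9·λ ≈ 36.7332, π⊥ = -10+9·λ' ≈ -11.7332 ∉ [-0.7, 0.5) ⇒ out
candidate 3: (m,n)=(-2,-5) → π∥ = -2-5·λ ≈ -27.9629, π⊥ = -2-5·λ' ≈ -1.0371 ∉ [-0.7, 0.5) ⇒ out
candidate 4: (m,n)=(-2,-9) → π∥ = -2-9·λ ≈ -48.7332, π⊥ = -2-9·λ' ≈ -0.2668 ∈ [-0.7, 0.5) ⇒ IN Λ
candidate 5: (m,n)=(1,7) → π∥ = 1+7·λ ≈ 37.3481, π⊥ = 1+7·λ' ≈ -0.3481 ∈ [-0.7, 0.5) ⇒ IN Λ
candidate 6: (m,n)=(-5,-8) → π∥ = -5-8·λ ≈ -46.5407, π⊥ = -5-8·λ' ≈ -3.4593 ∉ [-0.7, 0.5) ⇒ out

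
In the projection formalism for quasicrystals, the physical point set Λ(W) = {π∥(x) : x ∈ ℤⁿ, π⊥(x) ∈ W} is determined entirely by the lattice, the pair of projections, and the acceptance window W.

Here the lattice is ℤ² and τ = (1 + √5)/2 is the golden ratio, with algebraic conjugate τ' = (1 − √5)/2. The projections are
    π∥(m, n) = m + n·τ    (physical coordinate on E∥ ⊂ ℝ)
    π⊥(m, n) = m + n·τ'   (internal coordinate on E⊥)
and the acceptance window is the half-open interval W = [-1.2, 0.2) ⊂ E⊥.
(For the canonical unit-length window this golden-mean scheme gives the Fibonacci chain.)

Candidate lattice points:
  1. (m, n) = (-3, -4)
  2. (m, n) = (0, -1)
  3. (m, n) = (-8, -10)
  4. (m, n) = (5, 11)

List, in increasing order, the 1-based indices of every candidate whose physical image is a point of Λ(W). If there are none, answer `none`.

1

Numerically τ ≈ 1.618034 and τ' = −1/τ ≈ -0.618034.
[1] lift (-3,-4): star map gives -0.527864; window check -1.2 ≤ -0.527864 < 0.2 is true → IN Λ
[2] lift (0,-1): star map gives 0.618034; window check -1.2 ≤ 0.618034 < 0.2 is false → out
[3] lift (-8,-10): star map gives -1.819660; window check -1.2 ≤ -1.819660 < 0.2 is false → out
[4] lift (5,11): star map gives -1.798374; window check -1.2 ≤ -1.798374 < 0.2 is false → out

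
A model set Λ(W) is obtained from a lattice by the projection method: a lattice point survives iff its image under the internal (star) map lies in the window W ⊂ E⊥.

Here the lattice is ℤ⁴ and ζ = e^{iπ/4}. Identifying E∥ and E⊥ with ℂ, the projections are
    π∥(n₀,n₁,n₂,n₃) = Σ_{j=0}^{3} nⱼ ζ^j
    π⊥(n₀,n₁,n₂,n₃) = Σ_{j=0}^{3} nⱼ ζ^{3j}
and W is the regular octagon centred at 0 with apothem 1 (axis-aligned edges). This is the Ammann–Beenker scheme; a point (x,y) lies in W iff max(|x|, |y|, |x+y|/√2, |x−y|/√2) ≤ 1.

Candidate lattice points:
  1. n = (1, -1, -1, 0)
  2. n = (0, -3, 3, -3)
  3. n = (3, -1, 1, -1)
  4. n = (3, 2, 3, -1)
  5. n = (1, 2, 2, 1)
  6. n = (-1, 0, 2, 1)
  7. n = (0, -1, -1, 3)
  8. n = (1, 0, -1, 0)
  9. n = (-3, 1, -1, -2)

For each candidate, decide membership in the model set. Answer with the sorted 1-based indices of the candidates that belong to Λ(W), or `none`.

Internal map: ζ^{3j} for j=0..3 gives (1,0), (−√2/2,√2/2), (0,−1), (√2/2,√2/2).
candidate 1: n = (1, -1, -1, 0) → π⊥ ≈ (+1.7071, +0.2929); max(|x|,|y|,|x±y|/√2) = 1.7071 > 1 ⇒ ∉ W
candidate 2: n = (0, -3, 3, -3) → π⊥ ≈ (+0.0000, -7.2426); max(|x|,|y|,|x±y|/√2) = 7.2426 > 1 ⇒ ∉ W
candidate 3: n = (3, -1, 1, -1) → π⊥ ≈ (+3.0000, -2.4142); max(|x|,|y|,|x±y|/√2) = 3.8284 > 1 ⇒ ∉ W
candidate 4: n = (3, 2, 3, -1) → π⊥ ≈ (+0.8787, -2.2929); max(|x|,|y|,|x±y|/√2) = 2.2929 > 1 ⇒ ∉ W
candidate 5: n = (1, 2, 2, 1) → π⊥ ≈ (+0.2929, +0.1213); max(|x|,|y|,|x±y|/√2) = 0.2929 ≤ 1 ⇒ ∈ W
candidate 6: n = (-1, 0, 2, 1) → π⊥ ≈ (-0.2929, -1.2929); max(|x|,|y|,|x±y|/√2) = 1.2929 > 1 ⇒ ∉ W
candidate 7: n = (0, -1, -1, 3) → π⊥ ≈ (+2.8284, +2.4142); max(|x|,|y|,|x±y|/√2) = 3.7071 > 1 ⇒ ∉ W
candidate 8: n = (1, 0, -1, 0) → π⊥ ≈ (+1.0000, +1.0000); max(|x|,|y|,|x±y|/√2) = 1.4142 > 1 ⇒ ∉ W
candidate 9: n = (-3, 1, -1, -2) → π⊥ ≈ (-5.1213, +0.2929); max(|x|,|y|,|x±y|/√2) = 5.1213 > 1 ⇒ ∉ W

5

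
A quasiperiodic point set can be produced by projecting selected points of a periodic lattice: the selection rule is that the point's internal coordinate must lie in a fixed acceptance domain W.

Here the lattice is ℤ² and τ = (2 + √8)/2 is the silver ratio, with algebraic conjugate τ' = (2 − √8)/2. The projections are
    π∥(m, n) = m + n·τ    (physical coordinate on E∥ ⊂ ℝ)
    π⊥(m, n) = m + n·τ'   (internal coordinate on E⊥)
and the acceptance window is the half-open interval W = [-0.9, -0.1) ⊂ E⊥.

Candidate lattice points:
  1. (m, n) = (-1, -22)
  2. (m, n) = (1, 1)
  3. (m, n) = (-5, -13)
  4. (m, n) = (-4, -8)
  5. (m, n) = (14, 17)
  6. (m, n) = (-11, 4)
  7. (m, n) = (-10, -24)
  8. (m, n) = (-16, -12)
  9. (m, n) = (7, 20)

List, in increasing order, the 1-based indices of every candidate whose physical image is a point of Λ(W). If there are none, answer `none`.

4

Numerically τ ≈ 2.41421 and τ' = −1/τ ≈ -0.41421.
candidate 1: (m,n)=(-1,-22) → π∥ = -1-22·τ ≈ -54.11270, π⊥ = -1-22·τ' ≈ 8.11270 ∉ [-0.9, -0.1) ⇒ out
candidate 2: (m,n)=(1,1) → π∥ = 1+1·τ ≈ 3.41421, π⊥ = 1+1·τ' ≈ 0.58579 ∉ [-0.9, -0.1) ⇒ out
candidate 3: (m,n)=(-5,-13) → π∥ = -5-13·τ ≈ -36.38478, π⊥ = -5-13·τ' ≈ 0.38478 ∉ [-0.9, -0.1) ⇒ out
candidate 4: (m,n)=(-4,-8) → π∥ = -4-8·τ ≈ -23.31371, π⊥ = -4-8·τ' ≈ -0.68629 ∈ [-0.9, -0.1) ⇒ IN Λ
candidate 5: (m,n)=(14,17) → π∥ = 14+17·τ ≈ 55.04163, π⊥ = 14+17·τ' ≈ 6.95837 ∉ [-0.9, -0.1) ⇒ out
candidate 6: (m,n)=(-11,4) → π∥ = -11+4·τ ≈ -1.34315, π⊥ = -11+4·τ' ≈ -12.65685 ∉ [-0.9, -0.1) ⇒ out
candidate 7: (m,n)=(-10,-24) → π∥ = -10-24·τ ≈ -67.94113, π⊥ = -10-24·τ' ≈ -0.05887 ∉ [-0.9, -0.1) ⇒ out
candidate 8: (m,n)=(-16,-12) → π∥ = -16-12·τ ≈ -44.97056, π⊥ = -16-12·τ' ≈ -11.02944 ∉ [-0.9, -0.1) ⇒ out
candidate 9: (m,n)=(7,20) → π∥ = 7+20·τ ≈ 55.28427, π⊥ = 7+20·τ' ≈ -1.28427 ∉ [-0.9, -0.1) ⇒ out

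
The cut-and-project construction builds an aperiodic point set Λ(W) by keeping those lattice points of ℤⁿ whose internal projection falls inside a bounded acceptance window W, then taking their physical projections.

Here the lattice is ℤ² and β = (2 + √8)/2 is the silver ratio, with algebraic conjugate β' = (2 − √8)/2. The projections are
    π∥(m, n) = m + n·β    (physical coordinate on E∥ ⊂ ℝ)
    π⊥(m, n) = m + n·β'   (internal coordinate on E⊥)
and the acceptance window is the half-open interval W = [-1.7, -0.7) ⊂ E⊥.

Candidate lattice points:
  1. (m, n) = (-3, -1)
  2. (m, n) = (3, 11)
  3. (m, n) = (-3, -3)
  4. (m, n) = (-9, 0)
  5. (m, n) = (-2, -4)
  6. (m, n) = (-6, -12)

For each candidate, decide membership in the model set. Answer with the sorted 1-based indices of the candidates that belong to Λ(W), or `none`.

2, 6

β' = (2−√8)/2 ≈ -0.4142.
#1 (-3,-1): internal coord -3 + (-1)·β' = -2.5858; -2.5858 ∉ [-1.7, -0.7) → out
#2 (3,11): internal coord 3 + (11)·β' = -1.5563; -1.5563 ∈ [-1.7, -0.7) → IN Λ
#3 (-3,-3): internal coord -3 + (-3)·β' = -1.7574; -1.7574 ∉ [-1.7, -0.7) → out
#4 (-9,0): internal coord -9 + (0)·β' = -9.0000; -9.0000 ∉ [-1.7, -0.7) → out
#5 (-2,-4): internal coord -2 + (-4)·β' = -0.3431; -0.3431 ∉ [-1.7, -0.7) → out
#6 (-6,-12): internal coord -6 + (-12)·β' = -1.0294; -1.0294 ∈ [-1.7, -0.7) → IN Λ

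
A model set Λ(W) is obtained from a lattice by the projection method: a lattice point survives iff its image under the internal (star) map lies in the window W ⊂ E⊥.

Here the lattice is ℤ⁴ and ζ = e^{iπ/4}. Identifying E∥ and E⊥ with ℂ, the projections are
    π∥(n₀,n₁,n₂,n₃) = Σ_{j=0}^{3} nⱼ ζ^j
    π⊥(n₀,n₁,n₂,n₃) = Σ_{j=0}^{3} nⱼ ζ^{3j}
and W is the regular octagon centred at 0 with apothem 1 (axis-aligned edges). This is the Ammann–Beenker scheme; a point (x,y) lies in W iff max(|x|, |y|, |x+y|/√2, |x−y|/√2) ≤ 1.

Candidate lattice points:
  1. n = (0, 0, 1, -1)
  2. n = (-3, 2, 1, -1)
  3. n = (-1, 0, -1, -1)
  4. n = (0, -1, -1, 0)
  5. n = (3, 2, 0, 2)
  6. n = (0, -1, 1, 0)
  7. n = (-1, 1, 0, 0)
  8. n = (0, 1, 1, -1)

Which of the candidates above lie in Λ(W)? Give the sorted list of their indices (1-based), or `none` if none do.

4

Internal map: ζ^{3j} for j=0..3 gives (1,0), (−√2/2,√2/2), (0,−1), (√2/2,√2/2).
#1 (0, 0, 1, -1): internal (-0.70711, -1.70711); octagon support 1.70711 vs apothem 1 → ∉ W
#2 (-3, 2, 1, -1): internal (-5.12132, -0.29289); octagon support 5.12132 vs apothem 1 → ∉ W
#3 (-1, 0, -1, -1): internal (-1.70711, 0.29289); octagon support 1.70711 vs apothem 1 → ∉ W
#4 (0, -1, -1, 0): internal (0.70711, 0.29289); octagon support 0.70711 vs apothem 1 → ∈ W
#5 (3, 2, 0, 2): internal (3.00000, 2.82843); octagon support 4.12132 vs apothem 1 → ∉ W
#6 (0, -1, 1, 0): internal (0.70711, -1.70711); octagon support 1.70711 vs apothem 1 → ∉ W
#7 (-1, 1, 0, 0): internal (-1.70711, 0.70711); octagon support 1.70711 vs apothem 1 → ∉ W
#8 (0, 1, 1, -1): internal (-1.41421, -1.00000); octagon support 1.70711 vs apothem 1 → ∉ W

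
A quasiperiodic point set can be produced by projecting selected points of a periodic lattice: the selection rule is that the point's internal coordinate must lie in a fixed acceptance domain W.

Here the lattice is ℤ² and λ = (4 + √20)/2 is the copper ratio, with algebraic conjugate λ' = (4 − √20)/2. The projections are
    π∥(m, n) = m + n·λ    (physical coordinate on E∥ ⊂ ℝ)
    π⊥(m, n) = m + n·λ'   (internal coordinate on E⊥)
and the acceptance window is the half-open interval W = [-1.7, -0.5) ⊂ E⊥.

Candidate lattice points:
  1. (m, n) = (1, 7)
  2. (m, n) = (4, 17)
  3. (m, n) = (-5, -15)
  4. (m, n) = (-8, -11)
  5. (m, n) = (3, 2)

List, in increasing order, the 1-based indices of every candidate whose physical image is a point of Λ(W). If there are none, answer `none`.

λ' = (4−√20)/2 ≈ -0.2361.
[1] lift (1,7): star map gives -0.6525; window check -1.7 ≤ -0.6525 < -0.5 is true → IN Λ
[2] lift (4,17): star map gives -0.0132; window check -1.7 ≤ -0.0132 < -0.5 is false → out
[3] lift (-5,-15): star map gives -1.4590; window check -1.7 ≤ -1.4590 < -0.5 is true → IN Λ
[4] lift (-8,-11): star map gives -5.4033; window check -1.7 ≤ -5.4033 < -0.5 is false → out
[5] lift (3,2): star map gives 2.5279; window check -1.7 ≤ 2.5279 < -0.5 is false → out

1, 3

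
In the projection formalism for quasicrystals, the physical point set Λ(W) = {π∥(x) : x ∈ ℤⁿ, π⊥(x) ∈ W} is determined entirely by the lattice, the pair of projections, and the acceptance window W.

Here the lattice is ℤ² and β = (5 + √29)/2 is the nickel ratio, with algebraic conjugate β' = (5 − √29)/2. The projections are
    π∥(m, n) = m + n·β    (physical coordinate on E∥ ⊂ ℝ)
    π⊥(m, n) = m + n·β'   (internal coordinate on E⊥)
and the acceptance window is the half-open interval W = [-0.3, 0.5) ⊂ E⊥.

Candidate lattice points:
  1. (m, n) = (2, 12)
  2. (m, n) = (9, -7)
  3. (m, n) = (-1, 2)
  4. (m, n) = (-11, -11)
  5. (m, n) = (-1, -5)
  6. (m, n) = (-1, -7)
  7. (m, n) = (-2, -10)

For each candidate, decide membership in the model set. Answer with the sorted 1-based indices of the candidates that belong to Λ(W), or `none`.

β' = (5−√29)/2 ≈ -0.1926.
candidate 1: (m,n)=(2,12) → π∥ = 2+12·β ≈ 64.3110, π⊥ = 2+12·β' ≈ -0.3110 ∉ [-0.3, 0.5) ⇒ out
candidate 2: (m,n)=(9,-7) → π∥ = 9-7·β ≈ -27.3481, π⊥ = 9-7·β' ≈ 10.3481 ∉ [-0.3, 0.5) ⇒ out
candidate 3: (m,n)=(-1,2) → π∥ = -1+2·β ≈ 9.3852, π⊥ = -1+2·β' ≈ -1.3852 ∉ [-0.3, 0.5) ⇒ out
candidate 4: (m,n)=(-11,-11) → π∥ = -11-11·β ≈ -68.1184, π⊥ = -11-11·β' ≈ -8.8816 ∉ [-0.3, 0.5) ⇒ out
candidate 5: (m,n)=(-1,-5) → π∥ = -1-5·β ≈ -26.9629, π⊥ = -1-5·β' ≈ -0.0371 ∈ [-0.3, 0.5) ⇒ IN Λ
candidate 6: (m,n)=(-1,-7) → π∥ = -1-7·β ≈ -37.3481, π⊥ = -1-7·β' ≈ 0.3481 ∈ [-0.3, 0.5) ⇒ IN Λ
candidate 7: (m,n)=(-2,-10) → π∥ = -2-10·β ≈ -53.9258, π⊥ = -2-10·β' ≈ -0.0742 ∈ [-0.3, 0.5) ⇒ IN Λ

5, 6, 7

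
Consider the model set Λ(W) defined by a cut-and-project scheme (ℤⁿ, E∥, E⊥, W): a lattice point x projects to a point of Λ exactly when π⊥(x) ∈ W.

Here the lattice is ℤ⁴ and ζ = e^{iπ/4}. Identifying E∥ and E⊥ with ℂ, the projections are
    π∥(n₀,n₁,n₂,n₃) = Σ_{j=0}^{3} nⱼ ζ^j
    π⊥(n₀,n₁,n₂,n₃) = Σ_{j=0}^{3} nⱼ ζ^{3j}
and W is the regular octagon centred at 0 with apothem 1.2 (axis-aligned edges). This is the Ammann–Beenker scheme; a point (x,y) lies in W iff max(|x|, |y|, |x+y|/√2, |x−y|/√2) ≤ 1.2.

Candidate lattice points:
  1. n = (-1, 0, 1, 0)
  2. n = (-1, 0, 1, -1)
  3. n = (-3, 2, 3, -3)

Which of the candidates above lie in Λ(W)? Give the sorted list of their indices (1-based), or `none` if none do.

none

π⊥(n) = n₀ + n₁ζ³ + n₂ζ⁶ + n₃ζ⁹ where ζ = e^{iπ/4}.
#1 (-1, 0, 1, 0): internal (-1.000000, -1.000000); octagon support 1.414214 vs apothem 1.2 → ∉ W
#2 (-1, 0, 1, -1): internal (-1.707107, -1.707107); octagon support 2.414214 vs apothem 1.2 → ∉ W
#3 (-3, 2, 3, -3): internal (-6.535534, -3.707107); octagon support 7.242641 vs apothem 1.2 → ∉ W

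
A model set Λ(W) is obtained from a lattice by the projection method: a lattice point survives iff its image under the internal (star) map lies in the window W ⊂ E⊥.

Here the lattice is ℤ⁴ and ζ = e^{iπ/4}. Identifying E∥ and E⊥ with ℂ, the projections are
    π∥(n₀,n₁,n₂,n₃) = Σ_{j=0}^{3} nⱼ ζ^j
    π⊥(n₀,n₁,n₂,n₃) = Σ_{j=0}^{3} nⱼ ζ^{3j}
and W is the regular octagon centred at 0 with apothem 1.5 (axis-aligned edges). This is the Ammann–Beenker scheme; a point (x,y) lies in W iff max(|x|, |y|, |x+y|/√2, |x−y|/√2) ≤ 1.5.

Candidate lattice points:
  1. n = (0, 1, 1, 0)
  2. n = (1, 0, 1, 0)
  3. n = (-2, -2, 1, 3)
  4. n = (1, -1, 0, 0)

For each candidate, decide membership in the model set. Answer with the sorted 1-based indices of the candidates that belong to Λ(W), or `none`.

With ζ = e^{iπ/4} the internal vectors are ζ^0,ζ^3,ζ^6,ζ^9.
#1 (0, 1, 1, 0): internal (-0.707107, -0.292893); octagon support 0.707107 vs apothem 1.5 → ∈ W
#2 (1, 0, 1, 0): internal (1.000000, -1.000000); octagon support 1.414214 vs apothem 1.5 → ∈ W
#3 (-2, -2, 1, 3): internal (1.535534, -0.292893); octagon support 1.535534 vs apothem 1.5 → ∉ W
#4 (1, -1, 0, 0): internal (1.707107, -0.707107); octagon support 1.707107 vs apothem 1.5 → ∉ W

1, 2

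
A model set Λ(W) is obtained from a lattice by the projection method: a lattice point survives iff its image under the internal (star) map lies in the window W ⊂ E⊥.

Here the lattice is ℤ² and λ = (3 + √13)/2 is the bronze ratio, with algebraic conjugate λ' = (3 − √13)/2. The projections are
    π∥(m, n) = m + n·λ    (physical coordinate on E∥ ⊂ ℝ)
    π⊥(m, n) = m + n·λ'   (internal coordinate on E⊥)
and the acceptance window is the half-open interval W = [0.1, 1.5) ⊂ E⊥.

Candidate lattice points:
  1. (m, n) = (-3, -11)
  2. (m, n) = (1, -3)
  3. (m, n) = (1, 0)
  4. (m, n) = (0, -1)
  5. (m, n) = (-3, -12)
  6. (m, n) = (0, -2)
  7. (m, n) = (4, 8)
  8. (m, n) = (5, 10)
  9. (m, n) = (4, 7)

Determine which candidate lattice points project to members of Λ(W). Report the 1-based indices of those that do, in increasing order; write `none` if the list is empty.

1, 3, 4, 5, 6

Compute λ' = (3−√13)/2 = -0.30278, so π⊥(m,n) = m -0.30278·n.
#1 (-3,-11): internal coord -3 + (-11)·λ' = +0.33053; +0.33053 ∈ [0.1, 1.5) → IN Λ
#2 (1,-3): internal coord 1 + (-3)·λ' = +1.90833; +1.90833 ∉ [0.1, 1.5) → out
#3 (1,0): internal coord 1 + (0)·λ' = +1.00000; +1.00000 ∈ [0.1, 1.5) → IN Λ
#4 (0,-1): internal coord 0 + (-1)·λ' = +0.30278; +0.30278 ∈ [0.1, 1.5) → IN Λ
#5 (-3,-12): internal coord -3 + (-12)·λ' = +0.63331; +0.63331 ∈ [0.1, 1.5) → IN Λ
#6 (0,-2): internal coord 0 + (-2)·λ' = +0.60555; +0.60555 ∈ [0.1, 1.5) → IN Λ
#7 (4,8): internal coord 4 + (8)·λ' = +1.57779; +1.57779 ∉ [0.1, 1.5) → out
#8 (5,10): internal coord 5 + (10)·λ' = +1.97224; +1.97224 ∉ [0.1, 1.5) → out
#9 (4,7): internal coord 4 + (7)·λ' = +1.88057; +1.88057 ∉ [0.1, 1.5) → out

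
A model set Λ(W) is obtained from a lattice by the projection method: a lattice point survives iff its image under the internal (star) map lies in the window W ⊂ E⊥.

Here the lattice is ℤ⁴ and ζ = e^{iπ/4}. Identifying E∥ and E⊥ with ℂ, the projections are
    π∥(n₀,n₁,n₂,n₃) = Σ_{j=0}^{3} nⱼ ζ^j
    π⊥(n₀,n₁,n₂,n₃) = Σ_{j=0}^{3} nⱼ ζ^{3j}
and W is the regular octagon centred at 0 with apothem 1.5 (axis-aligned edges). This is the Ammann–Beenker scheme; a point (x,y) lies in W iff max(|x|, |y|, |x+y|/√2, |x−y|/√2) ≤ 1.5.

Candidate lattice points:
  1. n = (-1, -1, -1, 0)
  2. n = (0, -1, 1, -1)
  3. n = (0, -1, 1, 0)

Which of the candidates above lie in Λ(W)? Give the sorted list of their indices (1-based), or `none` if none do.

With ζ = e^{iπ/4} the internal vectors are ζ^0,ζ^3,ζ^6,ζ^9.
#1 (-1, -1, -1, 0): internal (-0.29289, 0.29289); octagon support 0.41421 vs apothem 1.5 → ∈ W
#2 (0, -1, 1, -1): internal (0.00000, -2.41421); octagon support 2.41421 vs apothem 1.5 → ∉ W
#3 (0, -1, 1, 0): internal (0.70711, -1.70711); octagon support 1.70711 vs apothem 1.5 → ∉ W

1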